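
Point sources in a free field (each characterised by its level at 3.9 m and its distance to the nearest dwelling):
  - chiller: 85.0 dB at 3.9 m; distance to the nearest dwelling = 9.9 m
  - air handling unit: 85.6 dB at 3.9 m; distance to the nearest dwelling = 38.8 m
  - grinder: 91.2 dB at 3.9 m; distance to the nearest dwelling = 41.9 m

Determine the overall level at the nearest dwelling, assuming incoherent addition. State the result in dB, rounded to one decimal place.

78.1 dB

Apply inverse-square spreading to bring every level to the receiver, then sum 10^(L/10).
chiller: 85.0 − 20·log₁₀(9.9/3.9) = 85.0 − 8.09 = 76.91 dB.
air handling unit: 85.6 − 20·log₁₀(38.8/3.9) = 85.6 − 19.96 = 65.64 dB.
grinder: 91.2 − 20·log₁₀(41.9/3.9) = 91.2 − 20.62 = 70.58 dB.
Σ 10^(L/10) = 6.416e+07 → L_total = 10·log₁₀(6.416e+07) = 78.07 dB.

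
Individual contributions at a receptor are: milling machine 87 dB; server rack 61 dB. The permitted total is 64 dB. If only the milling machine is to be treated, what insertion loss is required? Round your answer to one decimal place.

The untreated sources together contribute 10^(61/10) = 1.259e+06, i.e. 61.00 dB.
The limit corresponds to 10^(64/10) = 2.512e+06; subtracting the fixed part leaves 1.253e+06 for the milling machine, i.e. 60.98 dB.
Required insertion loss = 87 − 60.98 = 26.02 dB.

26.0 dB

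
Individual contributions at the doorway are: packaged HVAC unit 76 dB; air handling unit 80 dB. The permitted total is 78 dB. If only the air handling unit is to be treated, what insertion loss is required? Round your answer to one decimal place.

Everything except the air handling unit sums to 10^(76/10) = 3.981e+07 in linear terms, 76.00 dB.
The limit corresponds to 10^(78/10) = 6.310e+07; subtracting the fixed part leaves 2.329e+07 for the air handling unit, i.e. 73.67 dB.
So the air handling unit must be reduced from 80 to 73.67 dB: IL = 6.33 dB.

6.3 dB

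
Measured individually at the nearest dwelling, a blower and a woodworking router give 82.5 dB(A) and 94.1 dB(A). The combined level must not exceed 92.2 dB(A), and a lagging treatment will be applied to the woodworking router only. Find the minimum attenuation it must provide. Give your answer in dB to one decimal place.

The untreated sources together contribute 10^(82.5/10) = 1.778e+08, i.e. 82.50 dB(A).
The limit corresponds to 10^(92.2/10) = 1.660e+09; subtracting the fixed part leaves 1.482e+09 for the woodworking router, i.e. 91.71 dB(A).
So the woodworking router must be reduced from 94.1 to 91.71 dB(A): IL = 2.39 dB.

2.4 dB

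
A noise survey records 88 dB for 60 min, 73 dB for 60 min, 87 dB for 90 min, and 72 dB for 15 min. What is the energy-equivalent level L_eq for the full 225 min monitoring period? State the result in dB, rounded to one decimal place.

L_eq = 10·log₁₀[(1/T)·Σ tᵢ·10^(Lᵢ/10)] with T = 225 min.
Σ tᵢ·10^(Lᵢ/10) = 60·10^(88/10) + 60·10^(73/10) + 90·10^(87/10) + 15·10^(72/10) = 8.440e+10.
L_eq = 10·log₁₀(8.440e+10/225) = 85.74 dB.

85.7 dB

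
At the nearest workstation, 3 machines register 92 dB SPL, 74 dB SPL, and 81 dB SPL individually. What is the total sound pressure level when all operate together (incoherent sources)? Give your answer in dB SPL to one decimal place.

92.4 dB SPL

Incoherent sources combine by intensity addition: L_total = 10·log₁₀(Σ 10^(L_i/10)).
Σ 10^(L/10) = 10^(92/10) + 10^(74/10) + 10^(81/10) = 1.736e+09.
L_total = 10·log₁₀(1.736e+09) = 92.40 dB SPL.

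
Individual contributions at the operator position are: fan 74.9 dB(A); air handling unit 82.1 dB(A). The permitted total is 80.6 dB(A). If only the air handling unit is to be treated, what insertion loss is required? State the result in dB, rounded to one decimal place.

2.9 dB

Everything except the air handling unit sums to 10^(74.9/10) = 3.090e+07 in linear terms, 74.90 dB(A).
To meet 80.6 dB(A) overall, the treated air handling unit may contribute at most 10^(80.6/10) − 3.090e+07 = 8.391e+07, i.e. 79.24 dB(A).
Required insertion loss = 82.1 − 79.24 = 2.86 dB.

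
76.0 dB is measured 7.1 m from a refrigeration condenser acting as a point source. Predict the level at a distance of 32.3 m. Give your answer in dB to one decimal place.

Point-source attenuation: ΔL = 20·log₁₀(r₂/r₁) = 20·log₁₀(32.3/7.1) = 13.159 dB.
L₂ = 76.0 − 20·log₁₀(32.3/7.1) = 76.0 − 13.159 = 62.84 dB.

62.8 dB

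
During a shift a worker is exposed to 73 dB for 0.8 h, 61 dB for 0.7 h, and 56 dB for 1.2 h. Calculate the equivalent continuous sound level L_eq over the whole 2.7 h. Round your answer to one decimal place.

The energy average is taken in the linear domain: L_eq = 10·log₁₀[(Σ tᵢ·10^(Lᵢ/10))/T], T = 2.7 h.
Σ tᵢ·10^(Lᵢ/10) = 0.8·10^(73/10) + 0.7·10^(61/10) + 1.2·10^(56/10) = 1.732e+07.
L_eq = 10·log₁₀(1.732e+07/2.7) = 68.07 dB.

68.1 dB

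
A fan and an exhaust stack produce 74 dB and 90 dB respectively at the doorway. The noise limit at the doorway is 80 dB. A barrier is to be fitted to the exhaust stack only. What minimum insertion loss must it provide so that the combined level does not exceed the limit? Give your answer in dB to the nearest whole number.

11 dB

Fixed contribution from the other source: Σ 10^(L/10) = 10^(74/10) = 2.512e+07 (74.00 dB).
To meet 80 dB overall, the treated exhaust stack may contribute at most 10^(80/10) − 2.512e+07 = 7.488e+07, i.e. 78.74 dB.
Required insertion loss = 90 − 78.74 = 11.26 dB.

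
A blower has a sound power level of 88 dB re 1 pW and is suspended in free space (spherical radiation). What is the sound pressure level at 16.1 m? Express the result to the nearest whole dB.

The power spreads over a sphere of area 4π·r², so L_p = L_w − 10·log₁₀(4π·r²).
4π·r² = 3257 m², 10·log₁₀ of that is 35.129 dB.
L_p = 88 − 35.129 = 52.87 dB.

53 dB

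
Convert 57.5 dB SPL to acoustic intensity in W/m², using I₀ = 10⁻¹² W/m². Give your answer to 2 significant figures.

5.6e-07 W/m²

I/I₀ = 10^(57.5/10) = 5.623e+05, so I = 5.623e+05 × 10⁻¹² W/m².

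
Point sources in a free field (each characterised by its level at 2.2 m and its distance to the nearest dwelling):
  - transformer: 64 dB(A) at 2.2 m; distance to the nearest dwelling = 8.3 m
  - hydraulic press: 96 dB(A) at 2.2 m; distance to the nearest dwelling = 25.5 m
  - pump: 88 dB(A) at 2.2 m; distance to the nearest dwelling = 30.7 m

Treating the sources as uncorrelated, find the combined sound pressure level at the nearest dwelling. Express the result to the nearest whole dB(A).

75 dB(A)

Propagate each source to the receiver with L = L_ref − 20·log₁₀(r/r_ref), then add intensities.
transformer: 64 − 20·log₁₀(8.3/2.2) = 64 − 11.53 = 52.47 dB(A).
hydraulic press: 96 − 20·log₁₀(25.5/2.2) = 96 − 21.28 = 74.72 dB(A).
pump: 88 − 20·log₁₀(30.7/2.2) = 88 − 22.89 = 65.11 dB(A).
Σ 10^(L/10) = 3.305e+07 → L_total = 10·log₁₀(3.305e+07) = 75.19 dB(A).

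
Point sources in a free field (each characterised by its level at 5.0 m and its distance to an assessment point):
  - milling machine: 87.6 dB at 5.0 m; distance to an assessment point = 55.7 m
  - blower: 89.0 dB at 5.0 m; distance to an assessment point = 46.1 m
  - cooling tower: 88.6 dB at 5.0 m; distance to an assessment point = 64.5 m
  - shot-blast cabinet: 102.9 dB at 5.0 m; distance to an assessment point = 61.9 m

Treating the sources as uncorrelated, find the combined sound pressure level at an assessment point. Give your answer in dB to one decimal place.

81.6 dB

Apply inverse-square spreading to bring every level to the receiver, then sum 10^(L/10).
milling machine: 87.6 − 20·log₁₀(55.7/5.0) = 87.6 − 20.94 = 66.66 dB.
blower: 89.0 − 20·log₁₀(46.1/5.0) = 89.0 − 19.29 = 69.71 dB.
cooling tower: 88.6 − 20·log₁₀(64.5/5.0) = 88.6 − 22.21 = 66.39 dB.
shot-blast cabinet: 102.9 − 20·log₁₀(61.9/5.0) = 102.9 − 21.85 = 81.05 dB.
Σ 10^(L/10) = 1.456e+08 → L_total = 10·log₁₀(1.456e+08) = 81.63 dB.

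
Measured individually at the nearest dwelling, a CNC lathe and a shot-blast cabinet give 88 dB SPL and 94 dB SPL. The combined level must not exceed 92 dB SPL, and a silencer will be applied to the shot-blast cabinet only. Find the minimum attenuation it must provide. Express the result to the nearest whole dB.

Fixed contribution from the other source: Σ 10^(L/10) = 10^(88/10) = 6.310e+08 (88.00 dB SPL).
To meet 92 dB SPL overall, the treated shot-blast cabinet may contribute at most 10^(92/10) − 6.310e+08 = 9.539e+08, i.e. 89.80 dB SPL.
Required insertion loss = 94 − 89.80 = 4.20 dB.

4 dB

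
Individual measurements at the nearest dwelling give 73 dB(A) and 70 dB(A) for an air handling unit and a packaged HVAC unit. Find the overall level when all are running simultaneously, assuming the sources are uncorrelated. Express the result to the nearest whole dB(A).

For uncorrelated sources the intensities add, so convert each level to linear form, sum, and take 10·log₁₀ of the total.
Σ 10^(L/10) = 10^(73/10) + 10^(70/10) = 2.995e+07.
L_total = 10·log₁₀(2.995e+07) = 74.76 dB(A).

75 dB(A)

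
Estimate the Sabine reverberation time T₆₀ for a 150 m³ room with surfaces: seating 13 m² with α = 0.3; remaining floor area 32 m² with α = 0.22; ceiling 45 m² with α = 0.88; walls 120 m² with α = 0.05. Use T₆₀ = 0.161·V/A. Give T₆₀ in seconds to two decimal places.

0.43 s

Total absorption A = 13·0.3 + 32·0.22 + 45·0.88 + 120·0.05 = 56.54 m² sabins.
T₆₀ = 0.161·V/A = 0.161·150/56.54 = 0.427 s.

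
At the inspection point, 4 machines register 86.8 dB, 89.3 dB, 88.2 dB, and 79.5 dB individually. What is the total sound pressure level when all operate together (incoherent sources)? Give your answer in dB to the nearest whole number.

93 dB

Incoherent sources combine by intensity addition: L_total = 10·log₁₀(Σ 10^(L_i/10)).
Σ 10^(L/10) = 10^(86.8/10) + 10^(89.3/10) + 10^(88.2/10) + 10^(79.5/10) = 2.080e+09.
L_total = 10·log₁₀(2.080e+09) = 93.18 dB.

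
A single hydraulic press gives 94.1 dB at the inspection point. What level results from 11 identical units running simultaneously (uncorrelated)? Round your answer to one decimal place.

104.5 dB

L_total = L₁ + 10·log₁₀ N for N identical incoherent sources.
L_total = 94.1 + 10·log₁₀(11) = 94.1 + 10.414 = 104.51 dB.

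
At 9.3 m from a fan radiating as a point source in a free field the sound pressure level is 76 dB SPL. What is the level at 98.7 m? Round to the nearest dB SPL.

55 dB SPL

Spherical spreading from a point source gives a 20·log₁₀(r₂/r₁) drop.
L₂ = 76 − 20·log₁₀(98.7/9.3) = 76 − 20.517 = 55.48 dB SPL.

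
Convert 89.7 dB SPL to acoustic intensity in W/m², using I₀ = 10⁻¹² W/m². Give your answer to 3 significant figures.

0.000933 W/m²

I = I₀·10^(L/10) = 10⁻¹² × 10^(89.7/10) = 10^(-3.030).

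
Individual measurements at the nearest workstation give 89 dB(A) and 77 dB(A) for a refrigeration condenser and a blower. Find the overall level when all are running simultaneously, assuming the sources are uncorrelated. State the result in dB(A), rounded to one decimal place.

89.3 dB(A)

For uncorrelated sources the intensities add, so convert each level to linear form, sum, and take 10·log₁₀ of the total.
Σ 10^(L/10) = 10^(89/10) + 10^(77/10) = 8.444e+08.
L_total = 10·log₁₀(8.444e+08) = 89.27 dB(A).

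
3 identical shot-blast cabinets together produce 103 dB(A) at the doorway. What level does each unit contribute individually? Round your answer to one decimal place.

98.2 dB(A)

For N identical incoherent sources L_total = L₁ + 10·log₁₀ N, so L₁ = 103 − 10·log₁₀(3) = 103 − 4.771.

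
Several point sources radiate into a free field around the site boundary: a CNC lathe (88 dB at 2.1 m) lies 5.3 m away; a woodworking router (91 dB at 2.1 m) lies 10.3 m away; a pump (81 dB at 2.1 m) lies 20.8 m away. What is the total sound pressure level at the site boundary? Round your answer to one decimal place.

81.8 dB

First find each source's level at the receiver (point-source: −20·log₁₀(r/r_ref)), then combine on an intensity basis.
CNC lathe: 88 − 20·log₁₀(5.3/2.1) = 88 − 8.04 = 79.96 dB.
woodworking router: 91 − 20·log₁₀(10.3/2.1) = 91 − 13.81 = 77.19 dB.
pump: 81 − 20·log₁₀(20.8/2.1) = 81 − 19.92 = 61.08 dB.
Σ 10^(L/10) = 1.527e+08 → L_total = 10·log₁₀(1.527e+08) = 81.84 dB.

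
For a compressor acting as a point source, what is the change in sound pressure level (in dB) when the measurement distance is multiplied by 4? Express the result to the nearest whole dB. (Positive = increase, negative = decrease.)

-12 dB

With spherical spreading the level changes by −20·log₁₀(r₂/r₁).
ΔL = −20·log₁₀(4) = -12.04 dB.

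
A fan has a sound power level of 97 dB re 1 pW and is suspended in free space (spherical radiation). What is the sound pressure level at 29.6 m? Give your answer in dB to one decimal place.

56.6 dB

L_p = L_w − 10·log₁₀(4π·r²) with r = 29.6 m.
4π·r² = 1.101e+04 m², 10·log₁₀ of that is 40.418 dB.
L_p = 97 − 40.418 = 56.58 dB.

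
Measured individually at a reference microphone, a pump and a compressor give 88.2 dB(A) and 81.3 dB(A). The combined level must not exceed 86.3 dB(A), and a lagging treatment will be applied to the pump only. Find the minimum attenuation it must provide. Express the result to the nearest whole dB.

4 dB

Fixed contribution from the other source: Σ 10^(L/10) = 10^(81.3/10) = 1.349e+08 (81.30 dB(A)).
To meet 86.3 dB(A) overall, the treated pump may contribute at most 10^(86.3/10) − 1.349e+08 = 2.917e+08, i.e. 84.65 dB(A).
Required insertion loss = 88.2 − 84.65 = 3.55 dB.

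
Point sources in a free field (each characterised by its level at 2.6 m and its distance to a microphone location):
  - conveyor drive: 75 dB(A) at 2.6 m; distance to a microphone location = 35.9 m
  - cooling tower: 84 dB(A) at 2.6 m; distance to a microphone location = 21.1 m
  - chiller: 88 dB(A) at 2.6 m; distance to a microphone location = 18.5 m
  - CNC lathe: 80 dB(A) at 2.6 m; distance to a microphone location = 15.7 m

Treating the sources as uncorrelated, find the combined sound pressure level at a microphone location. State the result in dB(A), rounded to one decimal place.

Apply inverse-square spreading to bring every level to the receiver, then sum 10^(L/10).
conveyor drive: 75 − 20·log₁₀(35.9/2.6) = 75 − 22.80 = 52.20 dB(A).
cooling tower: 84 − 20·log₁₀(21.1/2.6) = 84 − 18.19 = 65.81 dB(A).
chiller: 88 − 20·log₁₀(18.5/2.6) = 88 − 17.04 = 70.96 dB(A).
CNC lathe: 80 − 20·log₁₀(15.7/2.6) = 80 − 15.62 = 64.38 dB(A).
Σ 10^(L/10) = 1.918e+07 → L_total = 10·log₁₀(1.918e+07) = 72.83 dB(A).

72.8 dB(A)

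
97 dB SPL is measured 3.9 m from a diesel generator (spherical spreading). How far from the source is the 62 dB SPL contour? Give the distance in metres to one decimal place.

For a point source L₁ − L₂ = 20·log₁₀(r₂/r₁), so r₂ = r₁·10^((L₁−L₂)/20).
r₂ = 3.9·10^((97−62)/20) = 3.9·10^(35.0/20) = 219.31 m.

219.3 m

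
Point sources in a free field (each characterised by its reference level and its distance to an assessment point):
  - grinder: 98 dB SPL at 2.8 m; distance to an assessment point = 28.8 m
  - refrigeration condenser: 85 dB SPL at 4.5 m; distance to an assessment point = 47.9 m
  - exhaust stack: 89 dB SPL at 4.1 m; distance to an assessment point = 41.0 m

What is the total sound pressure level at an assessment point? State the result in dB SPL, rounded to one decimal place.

78.5 dB SPL

Propagate each source to the receiver with L = L_ref − 20·log₁₀(r/r_ref), then add intensities.
grinder: 98 − 20·log₁₀(28.8/2.8) = 98 − 20.24 = 77.76 dB SPL.
refrigeration condenser: 85 − 20·log₁₀(47.9/4.5) = 85 − 20.54 = 64.46 dB SPL.
exhaust stack: 89 − 20·log₁₀(41.0/4.1) = 89 − 20.00 = 69.00 dB SPL.
Σ 10^(L/10) = 7.037e+07 → L_total = 10·log₁₀(7.037e+07) = 78.47 dB SPL.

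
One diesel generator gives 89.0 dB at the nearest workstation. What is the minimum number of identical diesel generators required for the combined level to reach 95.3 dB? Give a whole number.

Need L₁ + 10·log₁₀ N ≥ 95.3, i.e. log₁₀ N ≥ 0.63.
N ≥ 10^(6.3/10) = 4.266, so N = 5.

5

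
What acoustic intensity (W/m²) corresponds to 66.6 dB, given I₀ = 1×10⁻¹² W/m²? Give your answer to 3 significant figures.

4.57e-06 W/m²

I = I₀·10^(L/10) = 10⁻¹² × 10^(66.6/10) = 10^(-5.340).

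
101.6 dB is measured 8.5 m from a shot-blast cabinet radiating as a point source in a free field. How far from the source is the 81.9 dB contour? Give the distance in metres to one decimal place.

Point-source spreading drops the level by 20·log₁₀(r₂/r₁); inverting, r₂/r₁ = 10^(ΔL/20).
r₂ = 8.5·10^((101.6−81.9)/20) = 8.5·10^(19.7/20) = 82.11 m.

82.1 m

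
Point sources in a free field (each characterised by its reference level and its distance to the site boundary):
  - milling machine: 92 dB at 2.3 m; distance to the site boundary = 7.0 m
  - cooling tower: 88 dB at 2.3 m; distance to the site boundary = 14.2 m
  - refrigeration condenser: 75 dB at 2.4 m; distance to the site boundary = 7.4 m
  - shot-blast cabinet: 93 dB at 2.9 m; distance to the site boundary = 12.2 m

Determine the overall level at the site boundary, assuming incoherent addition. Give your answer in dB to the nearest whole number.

Apply inverse-square spreading to bring every level to the receiver, then sum 10^(L/10).
milling machine: 92 − 20·log₁₀(7.0/2.3) = 92 − 9.67 = 82.33 dB.
cooling tower: 88 − 20·log₁₀(14.2/2.3) = 88 − 15.81 = 72.19 dB.
refrigeration condenser: 75 − 20·log₁₀(7.4/2.4) = 75 − 9.78 = 65.22 dB.
shot-blast cabinet: 93 − 20·log₁₀(12.2/2.9) = 93 − 12.48 = 80.52 dB.
Σ 10^(L/10) = 3.037e+08 → L_total = 10·log₁₀(3.037e+08) = 84.82 dB.

85 dB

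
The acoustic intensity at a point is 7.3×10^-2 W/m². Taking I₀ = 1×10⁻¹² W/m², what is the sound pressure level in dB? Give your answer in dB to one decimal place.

I/I₀ = 7.3×10^-2/10⁻¹² = 7.3×10^10, and L = 10·log₁₀(I/I₀).
L = 10·(0.8633 + 10) = 108.63 dB.

108.6 dB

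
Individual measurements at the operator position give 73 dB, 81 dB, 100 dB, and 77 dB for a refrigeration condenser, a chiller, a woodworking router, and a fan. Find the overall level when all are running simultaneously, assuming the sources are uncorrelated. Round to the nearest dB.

For uncorrelated sources the intensities add, so convert each level to linear form, sum, and take 10·log₁₀ of the total.
Σ 10^(L/10) = 10^(73/10) + 10^(81/10) + 10^(100/10) + 10^(77/10) = 1.020e+10.
L_total = 10·log₁₀(1.020e+10) = 100.08 dB.

100 dB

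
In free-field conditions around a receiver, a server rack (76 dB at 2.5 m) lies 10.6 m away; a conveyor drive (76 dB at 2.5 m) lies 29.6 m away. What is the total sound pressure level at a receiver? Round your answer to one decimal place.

Propagate each source to the receiver with L = L_ref − 20·log₁₀(r/r_ref), then add intensities.
server rack: 76 − 20·log₁₀(10.6/2.5) = 76 − 12.55 = 63.45 dB.
conveyor drive: 76 − 20·log₁₀(29.6/2.5) = 76 − 21.47 = 54.53 dB.
Σ 10^(L/10) = 2.498e+06 → L_total = 10·log₁₀(2.498e+06) = 63.98 dB.

64.0 dB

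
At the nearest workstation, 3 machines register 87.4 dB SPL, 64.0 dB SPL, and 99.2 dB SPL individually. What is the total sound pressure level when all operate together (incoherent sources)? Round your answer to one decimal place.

Incoherent sources combine by intensity addition: L_total = 10·log₁₀(Σ 10^(L_i/10)).
Σ 10^(L/10) = 10^(87.4/10) + 10^(64.0/10) + 10^(99.2/10) = 8.870e+09.
L_total = 10·log₁₀(8.870e+09) = 99.48 dB SPL.

99.5 dB SPL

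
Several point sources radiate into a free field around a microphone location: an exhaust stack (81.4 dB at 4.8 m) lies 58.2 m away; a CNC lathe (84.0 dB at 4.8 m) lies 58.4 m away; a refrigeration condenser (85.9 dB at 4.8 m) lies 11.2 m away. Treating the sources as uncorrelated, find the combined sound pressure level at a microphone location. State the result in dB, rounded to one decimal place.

78.7 dB

First find each source's level at the receiver (point-source: −20·log₁₀(r/r_ref)), then combine on an intensity basis.
exhaust stack: 81.4 − 20·log₁₀(58.2/4.8) = 81.4 − 21.67 = 59.73 dB.
CNC lathe: 84.0 − 20·log₁₀(58.4/4.8) = 84.0 − 21.70 = 62.30 dB.
refrigeration condenser: 85.9 − 20·log₁₀(11.2/4.8) = 85.9 − 7.36 = 78.54 dB.
Σ 10^(L/10) = 7.409e+07 → L_total = 10·log₁₀(7.409e+07) = 78.70 dB.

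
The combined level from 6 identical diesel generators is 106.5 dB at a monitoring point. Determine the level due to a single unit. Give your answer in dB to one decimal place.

98.7 dB

For N identical incoherent sources L_total = L₁ + 10·log₁₀ N, so L₁ = 106.5 − 10·log₁₀(6) = 106.5 − 7.782.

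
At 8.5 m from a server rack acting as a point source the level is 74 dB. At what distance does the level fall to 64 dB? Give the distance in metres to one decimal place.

26.9 m

For a point source L₁ − L₂ = 20·log₁₀(r₂/r₁), so r₂ = r₁·10^((L₁−L₂)/20).
r₂ = 8.5·10^((74−64)/20) = 8.5·10^(10.0/20) = 26.88 m.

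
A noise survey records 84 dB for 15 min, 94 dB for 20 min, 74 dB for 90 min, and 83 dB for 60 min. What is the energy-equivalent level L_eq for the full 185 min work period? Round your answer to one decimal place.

85.7 dB

L_eq = 10·log₁₀[(1/T)·Σ tᵢ·10^(Lᵢ/10)] with T = 185 min.
Σ tᵢ·10^(Lᵢ/10) = 15·10^(84/10) + 20·10^(94/10) + 90·10^(74/10) + 60·10^(83/10) = 6.824e+10.
L_eq = 10·log₁₀(6.824e+10/185) = 85.67 dB.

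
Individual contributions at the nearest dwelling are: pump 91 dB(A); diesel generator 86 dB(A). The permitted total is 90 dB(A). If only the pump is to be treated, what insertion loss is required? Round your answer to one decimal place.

The untreated sources together contribute 10^(86/10) = 3.981e+08, i.e. 86.00 dB(A).
To meet 90 dB(A) overall, the treated pump may contribute at most 10^(90/10) − 3.981e+08 = 6.019e+08, i.e. 87.80 dB(A).
So the pump must be reduced from 91 to 87.80 dB(A): IL = 3.20 dB.

3.2 dB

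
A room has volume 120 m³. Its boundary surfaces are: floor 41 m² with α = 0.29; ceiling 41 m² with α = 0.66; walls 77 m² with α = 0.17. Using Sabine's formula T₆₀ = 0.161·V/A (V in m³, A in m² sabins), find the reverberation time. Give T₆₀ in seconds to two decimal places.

0.37 s

Summing Sᵢαᵢ: 41·0.29 + 41·0.66 + 77·0.17 = 52.04 m².
T₆₀ = 0.161 × 120 / 52.04 = 0.371 s.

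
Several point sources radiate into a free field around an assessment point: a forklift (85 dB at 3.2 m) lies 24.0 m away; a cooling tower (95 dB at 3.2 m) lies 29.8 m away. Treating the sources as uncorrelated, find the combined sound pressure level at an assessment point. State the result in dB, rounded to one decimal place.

76.2 dB

Propagate each source to the receiver with L = L_ref − 20·log₁₀(r/r_ref), then add intensities.
forklift: 85 − 20·log₁₀(24.0/3.2) = 85 − 17.50 = 67.50 dB.
cooling tower: 95 − 20·log₁₀(29.8/3.2) = 95 − 19.38 = 75.62 dB.
Σ 10^(L/10) = 4.209e+07 → L_total = 10·log₁₀(4.209e+07) = 76.24 dB.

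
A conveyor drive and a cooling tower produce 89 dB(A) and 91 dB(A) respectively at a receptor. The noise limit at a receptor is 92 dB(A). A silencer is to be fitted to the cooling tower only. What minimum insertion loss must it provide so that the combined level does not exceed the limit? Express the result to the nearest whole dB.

2 dB

The untreated sources together contribute 10^(89/10) = 7.943e+08, i.e. 89.00 dB(A).
To meet 92 dB(A) overall, the treated cooling tower may contribute at most 10^(92/10) − 7.943e+08 = 7.906e+08, i.e. 88.98 dB(A).
So the cooling tower must be reduced from 91 to 88.98 dB(A): IL = 2.02 dB.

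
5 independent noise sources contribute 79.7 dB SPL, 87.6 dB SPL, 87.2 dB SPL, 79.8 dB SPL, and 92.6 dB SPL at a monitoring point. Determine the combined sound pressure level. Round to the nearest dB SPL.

95 dB SPL

For uncorrelated sources the intensities add, so convert each level to linear form, sum, and take 10·log₁₀ of the total.
Σ 10^(L/10) = 10^(79.7/10) + 10^(87.6/10) + 10^(87.2/10) + 10^(79.8/10) + 10^(92.6/10) = 3.109e+09.
L_total = 10·log₁₀(3.109e+09) = 94.93 dB SPL.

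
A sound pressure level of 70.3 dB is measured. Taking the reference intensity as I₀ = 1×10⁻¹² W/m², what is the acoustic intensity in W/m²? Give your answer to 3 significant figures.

1.07e-05 W/m²

I/I₀ = 10^(70.3/10) = 1.072e+07, so I = 1.072e+07 × 10⁻¹² W/m².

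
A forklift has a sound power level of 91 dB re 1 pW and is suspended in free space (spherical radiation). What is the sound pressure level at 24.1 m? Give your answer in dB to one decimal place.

52.4 dB

L_p = L_w − 10·log₁₀(4π·r²) with r = 24.1 m.
4π·r² = 7299 m², 10·log₁₀ of that is 38.632 dB.
L_p = 91 − 38.632 = 52.37 dB.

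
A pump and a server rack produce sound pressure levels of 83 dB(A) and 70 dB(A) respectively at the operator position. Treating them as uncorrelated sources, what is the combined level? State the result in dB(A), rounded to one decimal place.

For uncorrelated sources the intensities add, so convert each level to linear form, sum, and take 10·log₁₀ of the total.
Σ 10^(L/10) = 10^(83/10) + 10^(70/10) = 2.095e+08.
L_total = 10·log₁₀(2.095e+08) = 83.21 dB(A).

83.2 dB(A)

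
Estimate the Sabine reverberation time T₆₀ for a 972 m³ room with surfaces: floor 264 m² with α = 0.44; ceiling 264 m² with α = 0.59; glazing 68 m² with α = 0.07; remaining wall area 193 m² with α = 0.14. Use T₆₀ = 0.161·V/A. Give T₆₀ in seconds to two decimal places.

Summing Sᵢαᵢ: 264·0.44 + 264·0.59 + 68·0.07 + 193·0.14 = 303.70 m².
T₆₀ = 0.161 × 972 / 303.70 = 0.515 s.

0.52 s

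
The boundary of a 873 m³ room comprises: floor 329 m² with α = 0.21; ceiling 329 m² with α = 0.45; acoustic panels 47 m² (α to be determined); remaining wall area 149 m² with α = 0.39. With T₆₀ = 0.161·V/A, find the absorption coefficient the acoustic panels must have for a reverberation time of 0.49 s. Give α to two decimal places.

0.25

Required total absorption A = 0.161·873/0.49 = 286.84 m².
Absorption from the other surfaces = 329·0.21 + 329·0.45 + 149·0.39 = 275.25 m², so the acoustic panels must supply 11.59 m² over 47 m².
α = 11.59/47 = 0.247.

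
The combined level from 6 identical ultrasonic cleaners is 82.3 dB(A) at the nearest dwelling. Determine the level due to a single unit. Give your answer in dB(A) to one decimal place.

Dividing the total intensity by 6 lowers the level by 10·log₁₀ 6 = 7.782 dB: L₁ = 82.3 − 7.782.

74.5 dB(A)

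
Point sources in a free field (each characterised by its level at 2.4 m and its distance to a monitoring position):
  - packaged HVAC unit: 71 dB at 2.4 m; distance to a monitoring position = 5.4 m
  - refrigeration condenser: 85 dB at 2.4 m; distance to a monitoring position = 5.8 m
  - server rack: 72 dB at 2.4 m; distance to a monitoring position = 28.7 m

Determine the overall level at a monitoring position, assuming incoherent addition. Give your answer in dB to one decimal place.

Apply inverse-square spreading to bring every level to the receiver, then sum 10^(L/10).
packaged HVAC unit: 71 − 20·log₁₀(5.4/2.4) = 71 − 7.04 = 63.96 dB.
refrigeration condenser: 85 − 20·log₁₀(5.8/2.4) = 85 − 7.66 = 77.34 dB.
server rack: 72 − 20·log₁₀(28.7/2.4) = 72 − 21.55 = 50.45 dB.
Σ 10^(L/10) = 5.674e+07 → L_total = 10·log₁₀(5.674e+07) = 77.54 dB.

77.5 dB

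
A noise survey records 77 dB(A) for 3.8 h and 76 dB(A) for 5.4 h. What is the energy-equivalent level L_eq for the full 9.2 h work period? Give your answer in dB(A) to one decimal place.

76.4 dB(A)

L_eq = 10·log₁₀[(1/T)·Σ tᵢ·10^(Lᵢ/10)] with T = 9.2 h.
Σ tᵢ·10^(Lᵢ/10) = 3.8·10^(77/10) + 5.4·10^(76/10) = 4.054e+08.
L_eq = 10·log₁₀(4.054e+08/9.2) = 76.44 dB(A).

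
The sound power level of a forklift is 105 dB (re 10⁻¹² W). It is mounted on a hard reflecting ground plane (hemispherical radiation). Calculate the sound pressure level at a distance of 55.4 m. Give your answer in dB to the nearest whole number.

Free-field hemispherical radiation: L_p = L_w − 10·log₁₀(2π·r²), r = 55.4 m.
2π·r² = 1.928e+04 m², 10·log₁₀ of that is 42.852 dB.
L_p = 105 − 42.852 = 62.15 dB.

62 dB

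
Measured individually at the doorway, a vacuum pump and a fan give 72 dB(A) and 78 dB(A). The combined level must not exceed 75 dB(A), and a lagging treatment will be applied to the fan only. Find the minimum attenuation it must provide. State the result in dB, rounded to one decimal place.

The untreated sources together contribute 10^(72/10) = 1.585e+07, i.e. 72.00 dB(A).
To meet 75 dB(A) overall, the treated fan may contribute at most 10^(75/10) − 1.585e+07 = 1.577e+07, i.e. 71.98 dB(A).
So the fan must be reduced from 78 to 71.98 dB(A): IL = 6.02 dB.

6.0 dB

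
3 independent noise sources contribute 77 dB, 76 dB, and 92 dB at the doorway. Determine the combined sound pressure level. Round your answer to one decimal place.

92.2 dB

Incoherent sources combine by intensity addition: L_total = 10·log₁₀(Σ 10^(L_i/10)).
Σ 10^(L/10) = 10^(77/10) + 10^(76/10) + 10^(92/10) = 1.675e+09.
L_total = 10·log₁₀(1.675e+09) = 92.24 dB.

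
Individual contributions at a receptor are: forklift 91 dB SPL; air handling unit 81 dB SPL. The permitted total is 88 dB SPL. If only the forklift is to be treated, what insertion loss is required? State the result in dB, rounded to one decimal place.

The untreated sources together contribute 10^(81/10) = 1.259e+08, i.e. 81.00 dB SPL.
The limit corresponds to 10^(88/10) = 6.310e+08; subtracting the fixed part leaves 5.051e+08 for the forklift, i.e. 87.03 dB SPL.
So the forklift must be reduced from 91 to 87.03 dB SPL: IL = 3.97 dB.

4.0 dB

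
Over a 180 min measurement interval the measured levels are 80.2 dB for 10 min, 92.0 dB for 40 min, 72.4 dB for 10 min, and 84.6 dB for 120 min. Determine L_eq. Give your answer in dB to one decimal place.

87.4 dB

The energy average is taken in the linear domain: L_eq = 10·log₁₀[(Σ tᵢ·10^(Lᵢ/10))/T], T = 180 min.
Σ tᵢ·10^(Lᵢ/10) = 10·10^(80.2/10) + 40·10^(92.0/10) + 10·10^(72.4/10) + 120·10^(84.6/10) = 9.923e+10.
L_eq = 10·log₁₀(9.923e+10/180) = 87.41 dB.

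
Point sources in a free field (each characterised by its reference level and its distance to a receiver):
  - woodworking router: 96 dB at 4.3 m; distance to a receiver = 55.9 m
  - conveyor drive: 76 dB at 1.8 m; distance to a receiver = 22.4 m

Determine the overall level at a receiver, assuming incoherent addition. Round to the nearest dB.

74 dB

Propagate each source to the receiver with L = L_ref − 20·log₁₀(r/r_ref), then add intensities.
woodworking router: 96 − 20·log₁₀(55.9/4.3) = 96 − 22.28 = 73.72 dB.
conveyor drive: 76 − 20·log₁₀(22.4/1.8) = 76 − 21.90 = 54.10 dB.
Σ 10^(L/10) = 2.381e+07 → L_total = 10·log₁₀(2.381e+07) = 73.77 dB.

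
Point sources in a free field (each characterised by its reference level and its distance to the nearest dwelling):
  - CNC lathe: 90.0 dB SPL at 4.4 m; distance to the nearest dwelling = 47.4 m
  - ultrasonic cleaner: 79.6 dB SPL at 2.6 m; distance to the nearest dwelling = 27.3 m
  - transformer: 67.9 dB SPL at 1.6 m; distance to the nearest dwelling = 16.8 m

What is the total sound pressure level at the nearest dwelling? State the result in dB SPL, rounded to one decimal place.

69.8 dB SPL

First find each source's level at the receiver (point-source: −20·log₁₀(r/r_ref)), then combine on an intensity basis.
CNC lathe: 90.0 − 20·log₁₀(47.4/4.4) = 90.0 − 20.65 = 69.35 dB SPL.
ultrasonic cleaner: 79.6 − 20·log₁₀(27.3/2.6) = 79.6 − 20.42 = 59.18 dB SPL.
transformer: 67.9 − 20·log₁₀(16.8/1.6) = 67.9 − 20.42 = 47.48 dB SPL.
Σ 10^(L/10) = 9.500e+06 → L_total = 10·log₁₀(9.500e+06) = 69.78 dB SPL.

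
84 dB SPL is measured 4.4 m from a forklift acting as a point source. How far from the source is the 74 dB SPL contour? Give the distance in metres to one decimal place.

For a point source L₁ − L₂ = 20·log₁₀(r₂/r₁), so r₂ = r₁·10^((L₁−L₂)/20).
r₂ = 4.4·10^((84−74)/20) = 4.4·10^(10.0/20) = 13.91 m.

13.9 m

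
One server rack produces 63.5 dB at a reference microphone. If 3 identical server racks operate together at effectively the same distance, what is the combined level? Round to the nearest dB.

68 dB

With 3 equal, uncorrelated contributions the intensity is 3× that of one unit, giving a rise of 10·log₁₀ 3.
L_total = 63.5 + 10·log₁₀(3) = 63.5 + 4.771 = 68.27 dB.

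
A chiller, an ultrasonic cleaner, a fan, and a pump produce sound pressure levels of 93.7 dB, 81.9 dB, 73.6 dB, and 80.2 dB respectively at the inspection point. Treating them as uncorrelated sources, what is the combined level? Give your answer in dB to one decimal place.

For uncorrelated sources the intensities add, so convert each level to linear form, sum, and take 10·log₁₀ of the total.
Σ 10^(L/10) = 10^(93.7/10) + 10^(81.9/10) + 10^(73.6/10) + 10^(80.2/10) = 2.627e+09.
L_total = 10·log₁₀(2.627e+09) = 94.19 dB.

94.2 dB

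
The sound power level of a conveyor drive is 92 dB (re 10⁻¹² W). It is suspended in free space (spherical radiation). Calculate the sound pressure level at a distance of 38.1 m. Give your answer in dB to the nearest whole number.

The power spreads over a sphere of area 4π·r², so L_p = L_w − 10·log₁₀(4π·r²).
4π·r² = 1.824e+04 m², 10·log₁₀ of that is 42.611 dB.
L_p = 92 − 42.611 = 49.39 dB.

49 dB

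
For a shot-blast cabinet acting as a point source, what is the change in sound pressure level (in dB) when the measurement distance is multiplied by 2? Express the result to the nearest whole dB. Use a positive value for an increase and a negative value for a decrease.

-6 dB

A point source loses 6 dB per doubling of distance; generally ΔL = −20·log₁₀(r₂/r₁).
ΔL = −20·log₁₀(2) = -6.02 dB.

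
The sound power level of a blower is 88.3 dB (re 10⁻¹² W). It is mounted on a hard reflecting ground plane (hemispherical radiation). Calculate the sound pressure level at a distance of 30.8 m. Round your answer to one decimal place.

L_p = L_w − 10·log₁₀(2π·r²) with r = 30.8 m.
2π·r² = 5960 m², 10·log₁₀ of that is 37.753 dB.
L_p = 88.3 − 37.753 = 50.55 dB.

50.5 dB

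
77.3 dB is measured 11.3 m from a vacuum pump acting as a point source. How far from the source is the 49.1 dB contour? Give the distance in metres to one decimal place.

290.5 m

Point-source spreading drops the level by 20·log₁₀(r₂/r₁); inverting, r₂/r₁ = 10^(ΔL/20).
r₂ = 11.3·10^((77.3−49.1)/20) = 11.3·10^(28.2/20) = 290.45 m.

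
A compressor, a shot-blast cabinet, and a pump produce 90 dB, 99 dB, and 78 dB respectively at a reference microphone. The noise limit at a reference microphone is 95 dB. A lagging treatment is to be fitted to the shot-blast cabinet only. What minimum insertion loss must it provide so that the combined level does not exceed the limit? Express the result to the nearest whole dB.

6 dB

Fixed contribution from the other sources: Σ 10^(L/10) = 10^(90/10) + 10^(78/10) = 1.063e+09 (90.27 dB).
The limit corresponds to 10^(95/10) = 3.162e+09; subtracting the fixed part leaves 2.099e+09 for the shot-blast cabinet, i.e. 93.22 dB.
Required insertion loss = 99 − 93.22 = 5.78 dB.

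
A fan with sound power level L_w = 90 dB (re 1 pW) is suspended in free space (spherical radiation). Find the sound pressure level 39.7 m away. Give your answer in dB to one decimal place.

47.0 dB

L_p = L_w − 10·log₁₀(4π·r²) with r = 39.7 m.
4π·r² = 1.981e+04 m², 10·log₁₀ of that is 42.968 dB.
L_p = 90 − 42.968 = 47.03 dB.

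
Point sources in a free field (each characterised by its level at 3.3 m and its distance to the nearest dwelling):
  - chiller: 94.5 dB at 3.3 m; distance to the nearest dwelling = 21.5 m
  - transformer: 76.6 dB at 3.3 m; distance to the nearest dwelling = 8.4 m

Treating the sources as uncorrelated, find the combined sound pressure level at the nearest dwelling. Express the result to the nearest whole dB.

Apply inverse-square spreading to bring every level to the receiver, then sum 10^(L/10).
chiller: 94.5 − 20·log₁₀(21.5/3.3) = 94.5 − 16.28 = 78.22 dB.
transformer: 76.6 − 20·log₁₀(8.4/3.3) = 76.6 − 8.12 = 68.48 dB.
Σ 10^(L/10) = 7.345e+07 → L_total = 10·log₁₀(7.345e+07) = 78.66 dB.

79 dB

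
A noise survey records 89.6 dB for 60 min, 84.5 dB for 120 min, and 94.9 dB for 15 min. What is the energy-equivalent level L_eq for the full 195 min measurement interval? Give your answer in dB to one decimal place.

Weight each interval's intensity by its duration and average over T = 195 min:
Σ tᵢ·10^(Lᵢ/10) = 60·10^(89.6/10) + 120·10^(84.5/10) + 15·10^(94.9/10) = 1.349e+11.
L_eq = 10·log₁₀(1.349e+11/195) = 88.40 dB.

88.4 dB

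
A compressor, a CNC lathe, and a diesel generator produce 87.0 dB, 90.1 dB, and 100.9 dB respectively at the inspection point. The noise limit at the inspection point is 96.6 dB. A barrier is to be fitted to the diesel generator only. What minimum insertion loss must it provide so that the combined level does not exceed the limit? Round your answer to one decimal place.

The untreated sources together contribute 10^(87.0/10) + 10^(90.1/10) = 1.524e+09, i.e. 91.83 dB.
The limit corresponds to 10^(96.6/10) = 4.571e+09; subtracting the fixed part leaves 3.046e+09 for the diesel generator, i.e. 94.84 dB.
So the diesel generator must be reduced from 100.9 to 94.84 dB: IL = 6.06 dB.

6.1 dB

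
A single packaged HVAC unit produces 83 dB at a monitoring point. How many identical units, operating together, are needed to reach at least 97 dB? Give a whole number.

26

The shortfall is 97 − 83 = 14.0 dB, and N units add 10·log₁₀ N, so need 10·log₁₀ N ≥ 14.0.
N ≥ 10^(14.0/10) = 25.119, so N = 26.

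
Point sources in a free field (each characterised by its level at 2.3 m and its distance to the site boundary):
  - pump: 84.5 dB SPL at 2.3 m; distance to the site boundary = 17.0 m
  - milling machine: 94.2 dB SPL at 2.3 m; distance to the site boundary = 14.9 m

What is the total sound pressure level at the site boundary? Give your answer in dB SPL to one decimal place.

First find each source's level at the receiver (point-source: −20·log₁₀(r/r_ref)), then combine on an intensity basis.
pump: 84.5 − 20·log₁₀(17.0/2.3) = 84.5 − 17.37 = 67.13 dB SPL.
milling machine: 94.2 − 20·log₁₀(14.9/2.3) = 94.2 − 16.23 = 77.97 dB SPL.
Σ 10^(L/10) = 6.783e+07 → L_total = 10·log₁₀(6.783e+07) = 78.31 dB SPL.

78.3 dB SPL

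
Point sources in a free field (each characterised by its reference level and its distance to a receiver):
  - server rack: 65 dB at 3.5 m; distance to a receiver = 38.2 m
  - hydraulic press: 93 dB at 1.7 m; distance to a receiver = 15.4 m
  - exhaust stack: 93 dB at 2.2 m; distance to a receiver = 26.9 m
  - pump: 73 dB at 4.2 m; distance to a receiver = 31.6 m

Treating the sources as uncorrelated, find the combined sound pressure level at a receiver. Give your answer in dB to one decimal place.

75.8 dB

Apply inverse-square spreading to bring every level to the receiver, then sum 10^(L/10).
server rack: 65 − 20·log₁₀(38.2/3.5) = 65 − 20.76 = 44.24 dB.
hydraulic press: 93 − 20·log₁₀(15.4/1.7) = 93 − 19.14 = 73.86 dB.
exhaust stack: 93 − 20·log₁₀(26.9/2.2) = 93 − 21.75 = 71.25 dB.
pump: 73 − 20·log₁₀(31.6/4.2) = 73 − 17.53 = 55.47 dB.
Σ 10^(L/10) = 3.804e+07 → L_total = 10·log₁₀(3.804e+07) = 75.80 dB.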